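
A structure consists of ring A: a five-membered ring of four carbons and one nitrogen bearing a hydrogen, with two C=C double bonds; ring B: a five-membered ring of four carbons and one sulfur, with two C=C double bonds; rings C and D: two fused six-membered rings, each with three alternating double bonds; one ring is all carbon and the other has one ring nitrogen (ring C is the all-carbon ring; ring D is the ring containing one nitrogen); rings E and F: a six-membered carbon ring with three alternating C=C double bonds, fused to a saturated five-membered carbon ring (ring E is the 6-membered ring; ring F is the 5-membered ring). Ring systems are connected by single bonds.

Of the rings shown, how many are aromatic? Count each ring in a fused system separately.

Ring A is fully conjugated (every ring atom contributes a p orbital); 2 ring double bonds (4 π electrons) plus a heteroatom lone pair (2) give 6 π electrons. That satisfies 4n+2 with n=1, so ring A is aromatic (pyrrole).
Ring B is planar and fully conjugated; 2 ring double bonds (4 π electrons) plus a heteroatom lone pair (2) give 6 π electrons. Since 6 = 4n+2 (n=1), ring B is aromatic (thiophene).
Rings C and D form a fused bicyclic system (with one nitrogen) with 10 sp² atoms and 10 π electrons from ring double bonds. 10 = 4(2)+2, so the system is aromatic and both rings count as aromatic (quinoline).
Ring E is planar and fully conjugated; 3 ring double bonds give 6 π electrons. 6 = 4(1)+2, so ring E is aromatic (benzene ring).
Ring F has three sp³ carbons, so it is not fully conjugated — not aromatic (cyclopentane ring).
Aromatic: A, B, C, D, E. Total: 5.

5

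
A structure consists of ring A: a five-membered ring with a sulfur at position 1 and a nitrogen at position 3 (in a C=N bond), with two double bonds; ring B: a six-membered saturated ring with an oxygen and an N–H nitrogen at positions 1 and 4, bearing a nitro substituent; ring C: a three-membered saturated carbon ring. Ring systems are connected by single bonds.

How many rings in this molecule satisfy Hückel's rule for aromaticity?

Ring A has a continuous p-orbital overlap around the ring; 2 ring double bonds (4 π electrons) plus a heteroatom lone pair (2) give 6 π electrons. That satisfies 4n+2 with n=1, so ring A is aromatic (thiazole).
Ring B has only sp³ atoms, so it is not fully conjugated — not aromatic (morpholine).
Ring C has only sp³ atoms, so it is not fully conjugated — not aromatic (cyclopropane).
Aromatic: A. Total: 1.

1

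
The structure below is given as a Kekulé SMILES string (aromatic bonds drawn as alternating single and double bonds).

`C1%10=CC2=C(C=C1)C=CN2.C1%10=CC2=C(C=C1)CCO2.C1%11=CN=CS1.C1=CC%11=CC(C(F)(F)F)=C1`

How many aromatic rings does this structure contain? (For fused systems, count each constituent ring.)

5

The SMILES encodes a six-membered carbon ring with three alternating C=C double bonds, fused to a five-membered ring containing one N–H nitrogen and two C=C double bonds; a six-membered carbon ring with three alternating C=C double bonds, fused to a five-membered ring containing one oxygen and two sp³ carbons; a five-membered ring with a sulfur at position 1 and a nitrogen at position 3 (in a C=N bond), with two double bonds; a six-membered carbon ring with three alternating C=C double bonds.
The fused 6/5-membered bicyclic (with one N–H) is a single π system with 9 sp² atoms and 10 π electrons from ring double bonds plus a heteroatom lone pair. 10 = 4(2)+2, so the system is aromatic and both rings count as aromatic (indole).
The 6-membered ring has a continuous p-orbital overlap around the ring; 3 ring double bonds give 6 π electrons. That satisfies 4n+2 with n=1, so it is aromatic (benzene ring).
The 5-membered ring with one oxygen has two sp³ carbons, so it is not fully conjugated — not aromatic (oxolane ring).
The 5-membered ring with one sulfur and one =N– is planar and fully conjugated; 2 ring double bonds (4 π electrons) plus a heteroatom lone pair (2) give 6 π electrons. Since 6 = 4n+2 (n=1), it is aromatic (thiazole).
The second 6-membered ring is fully conjugated (every ring atom contributes a p orbital); 3 ring double bonds give 6 π electrons. That satisfies 4n+2 with n=1, so it is aromatic (benzene).
5 of the 6 rings are aromatic. Total: 5.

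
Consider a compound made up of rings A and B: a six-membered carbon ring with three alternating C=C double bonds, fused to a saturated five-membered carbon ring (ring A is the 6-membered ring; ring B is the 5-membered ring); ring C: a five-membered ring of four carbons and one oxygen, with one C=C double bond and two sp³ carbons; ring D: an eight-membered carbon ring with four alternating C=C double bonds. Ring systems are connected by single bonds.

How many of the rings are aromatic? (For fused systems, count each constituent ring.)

1

Ring A is fully conjugated (every ring atom contributes a p orbital); 3 ring double bonds give 6 π electrons. Since 6 = 4n+2 (n=1), ring A is aromatic (benzene ring).
Ring B has three sp³ carbons, so it is not fully conjugated — not aromatic (cyclopentane ring).
Ring C has two sp³ carbons, so it is not fully conjugated — not aromatic (2,3-dihydrofuran).
Ring D has only sp² ring atoms; a planar conformation would have a fully conjugated π system of 8 electrons. But 8 = 4(2), which is 4n not 4n+2, so ring D is not aromatic (cyclooctatetraene) — cyclooctatetraene distorts into a non-planar tub to avoid antiaromaticity.
Aromatic: A. Total: 1.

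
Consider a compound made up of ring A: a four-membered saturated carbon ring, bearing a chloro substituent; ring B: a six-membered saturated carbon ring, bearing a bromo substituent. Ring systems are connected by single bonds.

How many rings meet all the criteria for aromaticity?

Ring A has only sp³ atoms, so it is not fully conjugated — not aromatic (cyclobutane).
Ring B has only sp³ atoms, so it is not fully conjugated — not aromatic (cyclohexane).
No ring is aromatic. Total: 0.

0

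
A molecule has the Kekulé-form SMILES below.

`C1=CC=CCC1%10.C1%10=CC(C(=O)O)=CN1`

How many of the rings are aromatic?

1

The SMILES encodes a six-membered carbon ring with two conjugated C=C double bonds and two sp³ carbons; a five-membered ring of four carbons and one nitrogen bearing a hydrogen, with two C=C double bonds.
The 6-membered ring has two sp³ carbons, so it is not fully conjugated — not aromatic (1,3-cyclohexadiene).
The 5-membered ring with one N–H is planar and fully conjugated; 2 ring double bonds (4 π electrons) plus a heteroatom lone pair (2) give 6 π electrons. 6 = 4(1)+2, so it is aromatic (pyrrole).
1 of the 2 rings is aromatic. Total: 1.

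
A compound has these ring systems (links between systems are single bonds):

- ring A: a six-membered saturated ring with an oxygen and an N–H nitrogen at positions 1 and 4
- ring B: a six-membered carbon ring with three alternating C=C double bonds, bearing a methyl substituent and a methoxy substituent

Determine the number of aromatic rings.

Ring A has only sp³ atoms, so it is not fully conjugated — not aromatic (morpholine).
Ring B has a continuous p-orbital overlap around the ring; 3 ring double bonds give 6 π electrons. That satisfies 4n+2 with n=1, so ring B is aromatic (benzene).
Aromatic: B. Total: 1.

1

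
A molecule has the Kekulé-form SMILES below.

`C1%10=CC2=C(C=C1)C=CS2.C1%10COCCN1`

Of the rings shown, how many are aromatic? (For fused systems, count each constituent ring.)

2

The SMILES encodes a six-membered carbon ring with three alternating C=C double bonds, fused to a five-membered ring containing one sulfur and two C=C double bonds; a six-membered saturated ring with an oxygen and an N–H nitrogen at positions 1 and 4.
The fused 6/5-membered bicyclic (with one sulfur) is a single π system with 9 sp² atoms and 10 π electrons from ring double bonds plus a heteroatom lone pair. 10 = 4(2)+2, so the system is aromatic and both rings count as aromatic (benzothiophene).
The 6-membered ring with one oxygen and one N–H (1,4) has only sp³ atoms, so it is not fully conjugated — not aromatic (morpholine).
2 of the 3 rings are aromatic. Total: 2.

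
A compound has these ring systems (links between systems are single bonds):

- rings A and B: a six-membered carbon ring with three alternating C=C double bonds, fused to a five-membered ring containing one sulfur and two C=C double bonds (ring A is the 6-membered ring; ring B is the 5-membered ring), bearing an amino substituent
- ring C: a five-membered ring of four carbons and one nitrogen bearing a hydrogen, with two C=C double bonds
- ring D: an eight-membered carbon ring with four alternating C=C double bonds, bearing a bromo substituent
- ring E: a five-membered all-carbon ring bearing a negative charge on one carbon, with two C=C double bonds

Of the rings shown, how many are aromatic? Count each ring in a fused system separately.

Rings A and B form a fused bicyclic system (with one sulfur) with 9 sp² atoms and 10 π electrons from ring double bonds plus a heteroatom lone pair. 10 = 4(2)+2, so the system is aromatic and both rings count as aromatic (benzothiophene).
Ring C is planar and fully conjugated; 2 ring double bonds (4 π electrons) plus a heteroatom lone pair (2) give 6 π electrons. 6 = 4(1)+2, so ring C is aromatic (pyrrole).
Ring D has only sp² ring atoms; a planar conformation would have a fully conjugated π system of 8 electrons. But 8 = 4(2), which is 4n not 4n+2, so ring D is not aromatic (cyclooctatetraene) — cyclooctatetraene distorts into a non-planar tub to avoid antiaromaticity.
Ring E is fully conjugated (every ring atom contributes a p orbital); 2 ring double bonds (4 π electrons) plus the carbanion lone pair (2) give 6 π electrons. That satisfies 4n+2 with n=1, so ring E is aromatic (cyclopentadienyl anion).
Aromatic: A, B, C, E. Total: 4.

4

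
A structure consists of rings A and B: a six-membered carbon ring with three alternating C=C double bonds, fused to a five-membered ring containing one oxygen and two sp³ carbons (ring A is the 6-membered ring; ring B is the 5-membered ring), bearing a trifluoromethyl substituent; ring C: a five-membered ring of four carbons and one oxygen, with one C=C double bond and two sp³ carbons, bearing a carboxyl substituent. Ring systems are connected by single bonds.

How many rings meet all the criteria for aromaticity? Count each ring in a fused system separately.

Ring A is planar and fully conjugated; 3 ring double bonds give 6 π electrons. That satisfies 4n+2 with n=1, so ring A is aromatic (benzene ring).
Ring B has two sp³ carbons, so it is not fully conjugated — not aromatic (oxolane ring).
Ring C has two sp³ carbons, so it is not fully conjugated — not aromatic (2,3-dihydrofuran).
Aromatic: A. Total: 1.

1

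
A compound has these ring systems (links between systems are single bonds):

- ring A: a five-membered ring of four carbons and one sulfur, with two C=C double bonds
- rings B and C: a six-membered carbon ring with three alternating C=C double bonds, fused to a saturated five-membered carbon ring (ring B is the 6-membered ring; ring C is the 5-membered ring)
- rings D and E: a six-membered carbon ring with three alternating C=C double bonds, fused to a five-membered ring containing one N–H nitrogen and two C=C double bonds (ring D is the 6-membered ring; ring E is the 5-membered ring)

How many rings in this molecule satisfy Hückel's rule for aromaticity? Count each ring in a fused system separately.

4

Ring A has a continuous p-orbital overlap around the ring; 2 ring double bonds (4 π electrons) plus a heteroatom lone pair (2) give 6 π electrons. 6 = 4(1)+2, so ring A is aromatic (thiophene).
Ring B has a continuous p-orbital overlap around the ring; 3 ring double bonds give 6 π electrons. That satisfies 4n+2 with n=1, so ring B is aromatic (benzene ring).
Ring C has three sp³ carbons, so it is not fully conjugated — not aromatic (cyclopentane ring).
Rings D and E form a fused bicyclic system (with one N–H) with 9 sp² atoms and 10 π electrons from ring double bonds plus a heteroatom lone pair. 10 = 4(2)+2, so the system is aromatic and both rings count as aromatic (indole).
Aromatic: A, B, D, E. Total: 4.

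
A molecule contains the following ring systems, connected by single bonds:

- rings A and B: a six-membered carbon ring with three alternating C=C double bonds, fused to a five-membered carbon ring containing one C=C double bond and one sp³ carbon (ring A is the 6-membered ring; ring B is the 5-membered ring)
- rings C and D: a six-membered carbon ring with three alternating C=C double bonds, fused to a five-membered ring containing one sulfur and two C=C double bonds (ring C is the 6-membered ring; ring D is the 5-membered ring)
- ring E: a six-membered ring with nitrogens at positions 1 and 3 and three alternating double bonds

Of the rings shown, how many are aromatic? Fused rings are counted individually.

4

Ring A is fully conjugated (every ring atom contributes a p orbital); 3 ring double bonds give 6 π electrons. Since 6 = 4n+2 (n=1), ring A is aromatic (benzene ring).
Ring B has one sp³ carbon, so it is not fully conjugated — not aromatic (cyclopentene ring).
Rings C and D form a fused bicyclic system (with one sulfur) with 9 sp² atoms and 10 π electrons from ring double bonds plus a heteroatom lone pair. 10 = 4(2)+2, so the system is aromatic and both rings count as aromatic (benzothiophene).
Ring E has a continuous p-orbital overlap around the ring; 3 ring double bonds give 6 π electrons. That satisfies 4n+2 with n=1, so ring E is aromatic (pyrimidine).
Aromatic: A, C, D, E. Total: 4.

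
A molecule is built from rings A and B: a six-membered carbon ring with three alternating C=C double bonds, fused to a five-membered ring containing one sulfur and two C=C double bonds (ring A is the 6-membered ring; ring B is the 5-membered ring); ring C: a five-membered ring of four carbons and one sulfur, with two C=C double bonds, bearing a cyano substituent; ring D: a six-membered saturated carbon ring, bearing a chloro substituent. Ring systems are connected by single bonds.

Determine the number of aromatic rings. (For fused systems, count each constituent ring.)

Rings A and B form a fused bicyclic system (with one sulfur) with 9 sp² atoms and 10 π electrons from ring double bonds plus a heteroatom lone pair. 10 = 4(2)+2, so the system is aromatic and both rings count as aromatic (benzothiophene).
Ring C has a continuous p-orbital overlap around the ring; 2 ring double bonds (4 π electrons) plus a heteroatom lone pair (2) give 6 π electrons. That satisfies 4n+2 with n=1, so ring C is aromatic (thiophene).
Ring D has only sp³ atoms, so it is not fully conjugated — not aromatic (cyclohexane).
Aromatic: A, B, C. Total: 3.

3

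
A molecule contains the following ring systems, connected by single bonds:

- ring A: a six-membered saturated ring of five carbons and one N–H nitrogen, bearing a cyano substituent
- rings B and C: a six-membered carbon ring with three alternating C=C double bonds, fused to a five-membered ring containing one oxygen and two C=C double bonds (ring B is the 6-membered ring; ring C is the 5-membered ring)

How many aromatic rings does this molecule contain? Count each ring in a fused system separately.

Ring A has only sp³ atoms, so it is not fully conjugated — not aromatic (piperidine).
Rings B and C form a fused bicyclic system (with one oxygen) with 9 sp² atoms and 10 π electrons from ring double bonds plus a heteroatom lone pair. 10 = 4(2)+2, so the system is aromatic and both rings count as aromatic (benzofuran).
Aromatic: B, C. Total: 2.

2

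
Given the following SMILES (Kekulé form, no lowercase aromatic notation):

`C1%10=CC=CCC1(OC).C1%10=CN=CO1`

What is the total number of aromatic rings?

The SMILES encodes a six-membered carbon ring with two conjugated C=C double bonds and two sp³ carbons; a five-membered ring with an oxygen at position 1 and a nitrogen at position 3 (in a C=N bond), with two double bonds.
The 6-membered ring has two sp³ carbons, so it is not fully conjugated — not aromatic (1,3-cyclohexadiene).
The 5-membered ring with one oxygen and one =N– is fully conjugated (every ring atom contributes a p orbital); 2 ring double bonds (4 π electrons) plus a heteroatom lone pair (2) give 6 π electrons. That satisfies 4n+2 with n=1, so it is aromatic (oxazole).
1 of the 2 rings is aromatic. Total: 1.

1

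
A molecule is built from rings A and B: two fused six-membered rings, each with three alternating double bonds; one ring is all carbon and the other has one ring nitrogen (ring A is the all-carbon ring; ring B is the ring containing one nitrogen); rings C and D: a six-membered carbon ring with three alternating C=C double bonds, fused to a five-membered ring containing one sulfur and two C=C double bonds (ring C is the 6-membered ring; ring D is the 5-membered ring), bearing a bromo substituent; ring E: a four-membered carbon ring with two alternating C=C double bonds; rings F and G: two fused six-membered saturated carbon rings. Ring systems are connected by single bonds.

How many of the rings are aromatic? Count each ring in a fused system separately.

Rings A and B form a fused bicyclic system (with one nitrogen) with 10 sp² atoms and 10 π electrons from ring double bonds. 10 = 4(2)+2, so the system is aromatic and both rings count as aromatic (quinoline).
Rings C and D form a fused bicyclic system (with one sulfur) with 9 sp² atoms and 10 π electrons from ring double bonds plus a heteroatom lone pair. 10 = 4(2)+2, so the system is aromatic and both rings count as aromatic (benzothiophene).
Ring E has only sp² ring atoms; a planar conformation would have a fully conjugated π system of 4 electrons. But 4 = 4(1), which is 4n not 4n+2, so ring E is not aromatic (cyclobutadiene) — cyclobutadiene is antiaromatic and distorts to a rectangle.
Ring F has only sp³ atoms, so it is not fully conjugated — not aromatic (cyclohexane ring).
Ring G has only sp³ atoms, so it is not fully conjugated — not aromatic (cyclohexane ring).
Aromatic: A, B, C, D. Total: 4.

4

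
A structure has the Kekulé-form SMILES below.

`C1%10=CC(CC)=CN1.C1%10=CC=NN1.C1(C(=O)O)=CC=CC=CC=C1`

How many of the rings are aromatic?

2

The SMILES encodes a five-membered ring of four carbons and one nitrogen bearing a hydrogen, with two C=C double bonds; a five-membered ring with two adjacent nitrogens (one bearing H, one in a double bond) and two double bonds; an eight-membered carbon ring with four alternating C=C double bonds.
The 5-membered ring with one N–H is fully conjugated (every ring atom contributes a p orbital); 2 ring double bonds (4 π electrons) plus a heteroatom lone pair (2) give 6 π electrons. Since 6 = 4n+2 (n=1), it is aromatic (pyrrole).
The 5-membered ring with two adjacent nitrogens (one N–H, one =N–) is planar and fully conjugated; 2 ring double bonds (4 π electrons) plus a heteroatom lone pair (2) give 6 π electrons. Since 6 = 4n+2 (n=1), it is aromatic (pyrazole).
The 8-membered ring has only sp² ring atoms; a planar conformation would have a fully conjugated π system of 8 electrons. But 8 = 4(2), which is 4n not 4n+2, so it is not aromatic (cyclooctatetraene) — cyclooctatetraene distorts into a non-planar tub to avoid antiaromaticity.
2 of the 3 rings are aromatic. Total: 2.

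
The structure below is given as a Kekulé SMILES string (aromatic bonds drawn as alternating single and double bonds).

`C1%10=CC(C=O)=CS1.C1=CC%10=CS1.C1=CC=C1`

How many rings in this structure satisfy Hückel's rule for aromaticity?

The SMILES encodes a five-membered ring of four carbons and one sulfur, with two C=C double bonds; a five-membered ring of four carbons and one sulfur, with two C=C double bonds; a four-membered carbon ring with two alternating C=C double bonds.
The 5-membered ring with one sulfur is planar and fully conjugated; 2 ring double bonds (4 π electrons) plus a heteroatom lone pair (2) give 6 π electrons. Since 6 = 4n+2 (n=1), it is aromatic (thiophene).
The second 5-membered ring with one sulfur is planar and fully conjugated; 2 ring double bonds (4 π electrons) plus a heteroatom lone pair (2) give 6 π electrons. 6 = 4(1)+2, so it is aromatic (thiophene).
The 4-membered ring has only sp² ring atoms; a planar conformation would have a fully conjugated π system of 4 electrons. But 4 = 4(1), which is 4n not 4n+2, so it is not aromatic (cyclobutadiene) — cyclobutadiene is antiaromatic and distorts to a rectangle.
2 of the 3 rings are aromatic. Total: 2.

2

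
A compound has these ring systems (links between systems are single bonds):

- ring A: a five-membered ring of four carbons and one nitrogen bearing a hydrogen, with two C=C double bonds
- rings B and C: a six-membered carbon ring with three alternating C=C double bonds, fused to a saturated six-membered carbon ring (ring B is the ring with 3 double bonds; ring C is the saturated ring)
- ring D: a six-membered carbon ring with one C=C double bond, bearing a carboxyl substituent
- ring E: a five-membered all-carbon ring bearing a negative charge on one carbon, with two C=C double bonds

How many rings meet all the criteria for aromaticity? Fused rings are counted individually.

Ring A is planar and fully conjugated; 2 ring double bonds (4 π electrons) plus a heteroatom lone pair (2) give 6 π electrons. Since 6 = 4n+2 (n=1), ring A is aromatic (pyrrole).
Ring B is fully conjugated (every ring atom contributes a p orbital); 3 ring double bonds give 6 π electrons. That satisfies 4n+2 with n=1, so ring B is aromatic (benzene ring).
Ring C has four sp³ carbons, so it is not fully conjugated — not aromatic (cyclohexane ring).
Ring D has four sp³ carbons, so it is not fully conjugated — not aromatic (cyclohexene).
Ring E is planar and fully conjugated; 2 ring double bonds (4 π electrons) plus the carbanion lone pair (2) give 6 π electrons. Since 6 = 4n+2 (n=1), ring E is aromatic (cyclopentadienyl anion).
Aromatic: A, B, E. Total: 3.

3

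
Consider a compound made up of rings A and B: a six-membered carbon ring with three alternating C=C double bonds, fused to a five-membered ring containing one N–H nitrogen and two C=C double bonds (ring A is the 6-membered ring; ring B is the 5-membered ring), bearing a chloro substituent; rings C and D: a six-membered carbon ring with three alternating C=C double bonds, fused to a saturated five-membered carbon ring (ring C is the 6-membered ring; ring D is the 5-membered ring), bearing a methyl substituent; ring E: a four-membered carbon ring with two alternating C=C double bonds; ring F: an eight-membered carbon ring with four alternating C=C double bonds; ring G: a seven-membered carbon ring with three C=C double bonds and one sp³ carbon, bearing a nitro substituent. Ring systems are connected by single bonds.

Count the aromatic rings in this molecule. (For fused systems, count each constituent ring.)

Rings A and B form a fused bicyclic system (with one N–H) with 9 sp² atoms and 10 π electrons from ring double bonds plus a heteroatom lone pair. 10 = 4(2)+2, so the system is aromatic and both rings count as aromatic (indole).
Ring C has a continuous p-orbital overlap around the ring; 3 ring double bonds give 6 π electrons. 6 = 4(1)+2, so ring C is aromatic (benzene ring).
Ring D has three sp³ carbons, so it is not fully conjugated — not aromatic (cyclopentane ring).
Ring E has only sp² ring atoms; a planar conformation would have a fully conjugated π system of 4 electrons. But 4 = 4(1), which is 4n not 4n+2, so ring E is not aromatic (cyclobutadiene) — cyclobutadiene is antiaromatic and distorts to a rectangle.
Ring F has only sp² ring atoms; a planar conformation would have a fully conjugated π system of 8 electrons. But 8 = 4(2), which is 4n not 4n+2, so ring F is not aromatic (cyclooctatetraene) — cyclooctatetraene distorts into a non-planar tub to avoid antiaromaticity.
Ring G has one sp³ carbon, so it is not fully conjugated — not aromatic (cycloheptatriene).
Aromatic: A, B, C. Total: 3.

3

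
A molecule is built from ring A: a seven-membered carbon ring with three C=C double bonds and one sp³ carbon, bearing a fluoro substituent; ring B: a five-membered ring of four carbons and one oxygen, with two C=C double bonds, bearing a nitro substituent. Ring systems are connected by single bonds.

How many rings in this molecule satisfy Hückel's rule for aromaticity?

Ring A has one sp³ carbon, so it is not fully conjugated — not aromatic (cycloheptatriene).
Ring B is planar and fully conjugated; 2 ring double bonds (4 π electrons) plus a heteroatom lone pair (2) give 6 π electrons. That satisfies 4n+2 with n=1, so ring B is aromatic (furan).
Aromatic: B. Total: 1.

1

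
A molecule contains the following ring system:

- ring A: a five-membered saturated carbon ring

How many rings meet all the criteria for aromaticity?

Ring A has only sp³ atoms, so it is not fully conjugated — not aromatic (cyclopentane).

0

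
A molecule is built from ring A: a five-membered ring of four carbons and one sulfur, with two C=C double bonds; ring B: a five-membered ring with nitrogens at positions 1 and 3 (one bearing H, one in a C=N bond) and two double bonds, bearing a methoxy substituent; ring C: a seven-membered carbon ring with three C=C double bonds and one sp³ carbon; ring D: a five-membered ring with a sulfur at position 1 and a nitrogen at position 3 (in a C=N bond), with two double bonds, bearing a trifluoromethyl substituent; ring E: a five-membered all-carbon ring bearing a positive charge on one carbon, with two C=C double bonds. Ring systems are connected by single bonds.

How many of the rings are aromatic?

Ring A is planar and fully conjugated; 2 ring double bonds (4 π electrons) plus a heteroatom lone pair (2) give 6 π electrons. That satisfies 4n+2 with n=1, so ring A is aromatic (thiophene).
Ring B is planar and fully conjugated; 2 ring double bonds (4 π electrons) plus a heteroatom lone pair (2) give 6 π electrons. That satisfies 4n+2 with n=1, so ring B is aromatic (imidazole).
Ring C has one sp³ carbon, so it is not fully conjugated — not aromatic (cycloheptatriene).
Ring D has a continuous p-orbital overlap around the ring; 2 ring double bonds (4 π electrons) plus a heteroatom lone pair (2) give 6 π electrons. That satisfies 4n+2 with n=1, so ring D is aromatic (thiazole).
Ring E has only sp² ring atoms; a planar conformation would have a fully conjugated π system of 4 electrons. But 4 = 4(1), which is 4n not 4n+2, so ring E is not aromatic (cyclopentadienyl cation).
Aromatic: A, B, D. Total: 3.

3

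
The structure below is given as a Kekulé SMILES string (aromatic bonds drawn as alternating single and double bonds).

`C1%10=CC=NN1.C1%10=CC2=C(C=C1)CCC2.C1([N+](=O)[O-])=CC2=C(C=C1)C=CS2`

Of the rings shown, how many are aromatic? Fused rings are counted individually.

4

The SMILES encodes a five-membered ring with two adjacent nitrogens (one bearing H, one in a double bond) and two double bonds; a six-membered carbon ring with three alternating C=C double bonds, fused to a saturated five-membered carbon ring; a six-membered carbon ring with three alternating C=C double bonds, fused to a five-membered ring containing one sulfur and two C=C double bonds.
The 5-membered ring with two adjacent nitrogens (one N–H, one =N–) has a continuous p-orbital overlap around the ring; 2 ring double bonds (4 π electrons) plus a heteroatom lone pair (2) give 6 π electrons. Since 6 = 4n+2 (n=1), it is aromatic (pyrazole).
The 6-membered ring has a continuous p-orbital overlap around the ring; 3 ring double bonds give 6 π electrons. Since 6 = 4n+2 (n=1), it is aromatic (benzene ring).
The 5-membered ring has three sp³ carbons, so it is not fully conjugated — not aromatic (cyclopentane ring).
The fused 6/5-membered bicyclic (with one sulfur) is a single π system with 9 sp² atoms and 10 π electrons from ring double bonds plus a heteroatom lone pair. 10 = 4(2)+2, so the system is aromatic and both rings count as aromatic (benzothiophene).
4 of the 5 rings are aromatic. Total: 4.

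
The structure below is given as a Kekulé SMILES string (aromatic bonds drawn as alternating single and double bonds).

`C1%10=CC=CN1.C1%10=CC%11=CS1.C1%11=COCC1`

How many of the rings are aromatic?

2

The SMILES encodes a five-membered ring of four carbons and one nitrogen bearing a hydrogen, with two C=C double bonds; a five-membered ring of four carbons and one sulfur, with two C=C double bonds; a five-membered ring of four carbons and one oxygen, with one C=C double bond and two sp³ carbons.
The 5-membered ring with one N–H is fully conjugated (every ring atom contributes a p orbital); 2 ring double bonds (4 π electrons) plus a heteroatom lone pair (2) give 6 π electrons. Since 6 = 4n+2 (n=1), it is aromatic (pyrrole).
The 5-membered ring with one sulfur has a continuous p-orbital overlap around the ring; 2 ring double bonds (4 π electrons) plus a heteroatom lone pair (2) give 6 π electrons. 6 = 4(1)+2, so it is aromatic (thiophene).
The 5-membered ring with one oxygen has two sp³ carbons, so it is not fully conjugated — not aromatic (2,3-dihydrofuran).
2 of the 3 rings are aromatic. Total: 2.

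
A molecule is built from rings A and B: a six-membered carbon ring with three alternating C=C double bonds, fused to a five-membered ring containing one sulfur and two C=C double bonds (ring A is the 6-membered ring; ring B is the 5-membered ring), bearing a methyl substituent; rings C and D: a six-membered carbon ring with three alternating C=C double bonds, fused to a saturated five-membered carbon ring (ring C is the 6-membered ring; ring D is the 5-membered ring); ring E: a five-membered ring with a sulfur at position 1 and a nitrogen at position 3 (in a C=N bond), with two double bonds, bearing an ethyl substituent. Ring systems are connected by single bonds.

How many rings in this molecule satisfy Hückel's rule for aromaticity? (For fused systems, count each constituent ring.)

4

Rings A and B form a fused bicyclic system (with one sulfur) with 9 sp² atoms and 10 π electrons from ring double bonds plus a heteroatom lone pair. 10 = 4(2)+2, so the system is aromatic and both rings count as aromatic (benzothiophene).
Ring C has a continuous p-orbital overlap around the ring; 3 ring double bonds give 6 π electrons. 6 = 4(1)+2, so ring C is aromatic (benzene ring).
Ring D has three sp³ carbons, so it is not fully conjugated — not aromatic (cyclopentane ring).
Ring E has a continuous p-orbital overlap around the ring; 2 ring double bonds (4 π electrons) plus a heteroatom lone pair (2) give 6 π electrons. 6 = 4(1)+2, so ring E is aromatic (thiazole).
Aromatic: A, B, C, E. Total: 4.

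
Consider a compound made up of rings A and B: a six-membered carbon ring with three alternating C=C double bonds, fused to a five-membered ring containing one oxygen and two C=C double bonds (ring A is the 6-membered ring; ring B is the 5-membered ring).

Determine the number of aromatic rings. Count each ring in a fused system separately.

Rings A and B form a fused bicyclic system (with one oxygen) with 9 sp² atoms and 10 π electrons from ring double bonds plus a heteroatom lone pair. 10 = 4(2)+2, so the system is aromatic and both rings count as aromatic (benzofuran).
Aromatic: A, B. Total: 2.

2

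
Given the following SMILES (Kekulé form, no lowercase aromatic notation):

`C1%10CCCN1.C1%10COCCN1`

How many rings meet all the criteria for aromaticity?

0

The SMILES encodes a five-membered saturated ring of four carbons and one N–H nitrogen; a six-membered saturated ring with an oxygen and an N–H nitrogen at positions 1 and 4.
The 5-membered ring with one N–H has only sp³ atoms, so it is not fully conjugated — not aromatic (pyrrolidine).
The 6-membered ring with one oxygen and one N–H (1,4) has only sp³ atoms, so it is not fully conjugated — not aromatic (morpholine).
None of the rings are aromatic. Total: 0.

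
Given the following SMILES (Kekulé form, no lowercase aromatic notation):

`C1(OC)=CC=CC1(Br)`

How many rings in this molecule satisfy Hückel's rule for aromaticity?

The SMILES encodes a five-membered carbon ring with two conjugated C=C double bonds and one sp³ carbon.
The 5-membered ring has one sp³ carbon, so it is not fully conjugated — not aromatic (cyclopentadiene).

0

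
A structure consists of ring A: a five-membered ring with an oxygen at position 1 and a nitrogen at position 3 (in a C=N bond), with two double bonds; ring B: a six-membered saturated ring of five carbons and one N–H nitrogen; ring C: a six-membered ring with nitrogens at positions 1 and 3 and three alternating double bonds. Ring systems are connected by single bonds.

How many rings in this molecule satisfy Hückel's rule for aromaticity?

2

Ring A has a continuous p-orbital overlap around the ring; 2 ring double bonds (4 π electrons) plus a heteroatom lone pair (2) give 6 π electrons. That satisfies 4n+2 with n=1, so ring A is aromatic (oxazole).
Ring B has only sp³ atoms, so it is not fully conjugated — not aromatic (piperidine).
Ring C has a continuous p-orbital overlap around the ring; 3 ring double bonds give 6 π electrons. Since 6 = 4n+2 (n=1), ring C is aromatic (pyrimidine).
Aromatic: A, C. Total: 2.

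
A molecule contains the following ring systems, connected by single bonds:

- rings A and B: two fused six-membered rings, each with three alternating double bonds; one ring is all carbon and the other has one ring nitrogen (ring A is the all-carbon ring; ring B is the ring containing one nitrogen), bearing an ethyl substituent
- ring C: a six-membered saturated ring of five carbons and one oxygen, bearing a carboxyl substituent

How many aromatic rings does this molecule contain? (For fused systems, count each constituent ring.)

2

Rings A and B form a fused bicyclic system (with one nitrogen) with 10 sp² atoms and 10 π electrons from ring double bonds. 10 = 4(2)+2, so the system is aromatic and both rings count as aromatic (quinoline).
Ring C has only sp³ atoms, so it is not fully conjugated — not aromatic (tetrahydropyran).
Aromatic: A, B. Total: 2.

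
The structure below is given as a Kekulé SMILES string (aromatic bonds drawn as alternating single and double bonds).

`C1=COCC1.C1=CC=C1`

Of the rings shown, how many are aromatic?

0

The SMILES encodes a five-membered ring of four carbons and one oxygen, with one C=C double bond and two sp³ carbons; a four-membered carbon ring with two alternating C=C double bonds.
The 5-membered ring with one oxygen has two sp³ carbons, so it is not fully conjugated — not aromatic (2,3-dihydrofuran).
The 4-membered ring has only sp² ring atoms; a planar conformation would have a fully conjugated π system of 4 electrons. But 4 = 4(1), which is 4n not 4n+2, so it is not aromatic (cyclobutadiene) — cyclobutadiene is antiaromatic and distorts to a rectangle.
None of the rings are aromatic. Total: 0.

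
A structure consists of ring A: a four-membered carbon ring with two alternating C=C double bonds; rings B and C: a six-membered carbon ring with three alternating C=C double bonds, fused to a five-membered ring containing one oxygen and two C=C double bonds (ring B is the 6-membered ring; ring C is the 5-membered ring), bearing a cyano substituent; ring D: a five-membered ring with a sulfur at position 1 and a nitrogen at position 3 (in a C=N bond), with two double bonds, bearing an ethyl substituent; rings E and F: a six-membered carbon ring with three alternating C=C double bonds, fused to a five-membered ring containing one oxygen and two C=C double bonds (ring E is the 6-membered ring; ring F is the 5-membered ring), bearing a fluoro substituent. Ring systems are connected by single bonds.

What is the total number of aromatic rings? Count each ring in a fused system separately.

5

Ring A has only sp² ring atoms; a planar conformation would have a fully conjugated π system of 4 electrons. But 4 = 4(1), which is 4n not 4n+2, so ring A is not aromatic (cyclobutadiene) — cyclobutadiene is antiaromatic and distorts to a rectangle.
Rings B and C form a fused bicyclic system (with one oxygen) with 9 sp² atoms and 10 π electrons from ring double bonds plus a heteroatom lone pair. 10 = 4(2)+2, so the system is aromatic and both rings count as aromatic (benzofuran).
Ring D has a continuous p-orbital overlap around the ring; 2 ring double bonds (4 π electrons) plus a heteroatom lone pair (2) give 6 π electrons. That satisfies 4n+2 with n=1, so ring D is aromatic (thiazole).
Rings E and F form a fused bicyclic system (with one oxygen) with 9 sp² atoms and 10 π electrons from ring double bonds plus a heteroatom lone pair. 10 = 4(2)+2, so the system is aromatic and both rings count as aromatic (benzofuran).
Aromatic: B, C, D, E, F. Total: 5.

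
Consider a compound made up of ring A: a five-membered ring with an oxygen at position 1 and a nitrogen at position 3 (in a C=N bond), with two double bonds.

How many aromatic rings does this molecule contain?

1

Ring A is planar and fully conjugated; 2 ring double bonds (4 π electrons) plus a heteroatom lone pair (2) give 6 π electrons. Since 6 = 4n+2 (n=1), ring A is aromatic (oxazole).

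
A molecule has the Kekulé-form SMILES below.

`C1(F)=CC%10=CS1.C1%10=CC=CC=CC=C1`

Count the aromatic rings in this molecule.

The SMILES encodes a five-membered ring of four carbons and one sulfur, with two C=C double bonds; an eight-membered carbon ring with four alternating C=C double bonds.
The 5-membered ring with one sulfur is fully conjugated (every ring atom contributes a p orbital); 2 ring double bonds (4 π electrons) plus a heteroatom lone pair (2) give 6 π electrons. That satisfies 4n+2 with n=1, so it is aromatic (thiophene).
The 8-membered ring has only sp² ring atoms; a planar conformation would have a fully conjugated π system of 8 electrons. But 8 = 4(2), which is 4n not 4n+2, so it is not aromatic (cyclooctatetraene) — cyclooctatetraene distorts into a non-planar tub to avoid antiaromaticity.
1 of the 2 rings is aromatic. Total: 1.

1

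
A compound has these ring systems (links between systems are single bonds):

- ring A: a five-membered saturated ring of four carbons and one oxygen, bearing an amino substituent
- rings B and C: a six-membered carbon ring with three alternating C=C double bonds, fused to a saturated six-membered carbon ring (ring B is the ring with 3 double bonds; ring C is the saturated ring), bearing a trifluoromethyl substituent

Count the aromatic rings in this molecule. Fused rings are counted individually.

Ring A has only sp³ atoms, so it is not fully conjugated — not aromatic (tetrahydrofuran).
Ring B is fully conjugated (every ring atom contributes a p orbital); 3 ring double bonds give 6 π electrons. That satisfies 4n+2 with n=1, so ring B is aromatic (benzene ring).
Ring C has four sp³ carbons, so it is not fully conjugated — not aromatic (cyclohexane ring).
Aromatic: B. Total: 1.

1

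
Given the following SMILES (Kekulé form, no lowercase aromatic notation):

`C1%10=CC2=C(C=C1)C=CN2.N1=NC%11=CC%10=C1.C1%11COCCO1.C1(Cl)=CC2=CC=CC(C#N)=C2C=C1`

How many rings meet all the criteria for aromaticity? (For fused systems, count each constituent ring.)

The SMILES encodes a six-membered carbon ring with three alternating C=C double bonds, fused to a five-membered ring containing one N–H nitrogen and two C=C double bonds; a six-membered ring with two adjacent nitrogens and three alternating double bonds; a six-membered saturated ring with oxygens at positions 1 and 4; two fused six-membered carbon rings, each with three alternating C=C double bonds.
The fused 6/5-membered bicyclic (with one N–H) is a single π system with 9 sp² atoms and 10 π electrons from ring double bonds plus a heteroatom lone pair. 10 = 4(2)+2, so the system is aromatic and both rings count as aromatic (indole).
The 6-membered ring with two nitrogens (1,2) has a continuous p-orbital overlap around the ring; 3 ring double bonds give 6 π electrons. That satisfies 4n+2 with n=1, so it is aromatic (pyridazine).
The 6-membered ring with two oxygens (1,4) has only sp³ atoms, so it is not fully conjugated — not aromatic (1,4-dioxane).
The fused 6/6-membered bicyclic is a single π system with 10 sp² atoms and 10 π electrons from ring double bonds. 10 = 4(2)+2, so the system is aromatic and both rings count as aromatic (naphthalene).
5 of the 6 rings are aromatic. Total: 5.

5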